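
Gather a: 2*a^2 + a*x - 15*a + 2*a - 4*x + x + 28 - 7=2*a^2 + a*(x - 13) - 3*x + 21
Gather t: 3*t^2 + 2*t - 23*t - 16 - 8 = 3*t^2 - 21*t - 24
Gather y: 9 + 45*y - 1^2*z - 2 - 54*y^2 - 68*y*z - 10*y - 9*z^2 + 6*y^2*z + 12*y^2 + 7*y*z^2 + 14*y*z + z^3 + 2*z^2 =y^2*(6*z - 42) + y*(7*z^2 - 54*z + 35) + z^3 - 7*z^2 - z + 7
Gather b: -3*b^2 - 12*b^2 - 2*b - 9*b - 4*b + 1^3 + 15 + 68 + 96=-15*b^2 - 15*b + 180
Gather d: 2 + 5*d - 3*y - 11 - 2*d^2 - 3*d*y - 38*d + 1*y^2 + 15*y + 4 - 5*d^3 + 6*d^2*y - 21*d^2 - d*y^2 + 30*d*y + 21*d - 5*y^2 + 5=-5*d^3 + d^2*(6*y - 23) + d*(-y^2 + 27*y - 12) - 4*y^2 + 12*y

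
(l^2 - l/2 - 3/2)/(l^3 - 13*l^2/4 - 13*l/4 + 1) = 2*(2*l - 3)/(4*l^2 - 17*l + 4)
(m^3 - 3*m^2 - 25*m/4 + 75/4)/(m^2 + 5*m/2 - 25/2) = (2*m^2 - m - 15)/(2*(m + 5))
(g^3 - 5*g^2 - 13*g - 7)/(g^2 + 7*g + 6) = (g^2 - 6*g - 7)/(g + 6)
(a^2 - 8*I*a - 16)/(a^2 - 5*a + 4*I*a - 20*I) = (a^2 - 8*I*a - 16)/(a^2 + a*(-5 + 4*I) - 20*I)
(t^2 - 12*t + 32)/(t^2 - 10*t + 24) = (t - 8)/(t - 6)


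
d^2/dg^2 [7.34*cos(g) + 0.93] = -7.34*cos(g)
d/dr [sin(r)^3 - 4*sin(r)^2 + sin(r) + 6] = (3*sin(r)^2 - 8*sin(r) + 1)*cos(r)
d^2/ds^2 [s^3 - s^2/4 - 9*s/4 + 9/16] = 6*s - 1/2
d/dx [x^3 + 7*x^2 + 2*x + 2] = 3*x^2 + 14*x + 2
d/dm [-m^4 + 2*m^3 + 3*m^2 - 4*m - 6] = -4*m^3 + 6*m^2 + 6*m - 4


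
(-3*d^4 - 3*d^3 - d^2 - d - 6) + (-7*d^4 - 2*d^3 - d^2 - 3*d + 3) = -10*d^4 - 5*d^3 - 2*d^2 - 4*d - 3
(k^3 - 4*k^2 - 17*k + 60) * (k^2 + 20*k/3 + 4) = k^5 + 8*k^4/3 - 119*k^3/3 - 208*k^2/3 + 332*k + 240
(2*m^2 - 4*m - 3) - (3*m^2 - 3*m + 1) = -m^2 - m - 4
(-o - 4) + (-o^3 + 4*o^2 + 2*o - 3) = -o^3 + 4*o^2 + o - 7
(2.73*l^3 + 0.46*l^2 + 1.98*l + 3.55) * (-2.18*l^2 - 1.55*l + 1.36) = -5.9514*l^5 - 5.2343*l^4 - 1.3166*l^3 - 10.1824*l^2 - 2.8097*l + 4.828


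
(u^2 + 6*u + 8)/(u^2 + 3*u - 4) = (u + 2)/(u - 1)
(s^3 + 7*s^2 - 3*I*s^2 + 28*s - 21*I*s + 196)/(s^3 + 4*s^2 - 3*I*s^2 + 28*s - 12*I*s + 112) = (s + 7)/(s + 4)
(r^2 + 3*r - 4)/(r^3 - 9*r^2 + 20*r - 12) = (r + 4)/(r^2 - 8*r + 12)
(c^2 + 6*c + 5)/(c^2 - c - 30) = (c + 1)/(c - 6)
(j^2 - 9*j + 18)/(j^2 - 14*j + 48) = (j - 3)/(j - 8)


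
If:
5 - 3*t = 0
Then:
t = 5/3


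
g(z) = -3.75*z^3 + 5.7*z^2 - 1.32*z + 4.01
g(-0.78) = 10.29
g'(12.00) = -1484.52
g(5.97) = -598.63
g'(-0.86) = -19.44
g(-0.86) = 11.75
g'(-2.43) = -95.45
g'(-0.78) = -17.06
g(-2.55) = 106.62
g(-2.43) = 94.68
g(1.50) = 2.20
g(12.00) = -5671.03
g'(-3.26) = -158.04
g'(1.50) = -9.53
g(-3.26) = 198.81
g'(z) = -11.25*z^2 + 11.4*z - 1.32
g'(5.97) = -334.22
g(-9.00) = 3211.34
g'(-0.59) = -11.96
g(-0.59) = 7.54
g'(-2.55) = -103.54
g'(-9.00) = -1015.17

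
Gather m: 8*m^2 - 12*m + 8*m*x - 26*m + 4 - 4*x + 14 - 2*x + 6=8*m^2 + m*(8*x - 38) - 6*x + 24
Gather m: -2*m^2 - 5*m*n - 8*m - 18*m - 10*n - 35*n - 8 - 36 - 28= -2*m^2 + m*(-5*n - 26) - 45*n - 72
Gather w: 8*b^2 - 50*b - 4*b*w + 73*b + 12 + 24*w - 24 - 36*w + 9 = 8*b^2 + 23*b + w*(-4*b - 12) - 3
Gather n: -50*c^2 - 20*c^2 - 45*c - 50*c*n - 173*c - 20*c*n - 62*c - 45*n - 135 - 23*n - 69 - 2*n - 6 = -70*c^2 - 280*c + n*(-70*c - 70) - 210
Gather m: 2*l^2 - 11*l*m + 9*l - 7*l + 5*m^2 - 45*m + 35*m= 2*l^2 + 2*l + 5*m^2 + m*(-11*l - 10)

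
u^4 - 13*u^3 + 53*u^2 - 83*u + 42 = (u - 7)*(u - 3)*(u - 2)*(u - 1)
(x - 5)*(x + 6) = x^2 + x - 30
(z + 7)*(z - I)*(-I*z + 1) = -I*z^3 - 7*I*z^2 - I*z - 7*I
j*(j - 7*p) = j^2 - 7*j*p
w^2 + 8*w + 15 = (w + 3)*(w + 5)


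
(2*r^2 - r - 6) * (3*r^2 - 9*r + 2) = 6*r^4 - 21*r^3 - 5*r^2 + 52*r - 12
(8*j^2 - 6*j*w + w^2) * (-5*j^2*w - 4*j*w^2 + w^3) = -40*j^4*w - 2*j^3*w^2 + 27*j^2*w^3 - 10*j*w^4 + w^5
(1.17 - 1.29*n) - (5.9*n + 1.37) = -7.19*n - 0.2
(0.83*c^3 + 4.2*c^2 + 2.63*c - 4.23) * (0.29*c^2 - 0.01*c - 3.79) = 0.2407*c^5 + 1.2097*c^4 - 2.425*c^3 - 17.171*c^2 - 9.9254*c + 16.0317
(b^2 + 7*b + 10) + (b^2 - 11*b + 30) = 2*b^2 - 4*b + 40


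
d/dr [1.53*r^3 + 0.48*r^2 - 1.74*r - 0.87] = 4.59*r^2 + 0.96*r - 1.74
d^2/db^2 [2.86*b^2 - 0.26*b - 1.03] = 5.72000000000000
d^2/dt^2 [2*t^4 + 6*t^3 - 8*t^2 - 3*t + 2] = 24*t^2 + 36*t - 16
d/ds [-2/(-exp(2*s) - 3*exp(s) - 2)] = (-4*exp(s) - 6)*exp(s)/(exp(2*s) + 3*exp(s) + 2)^2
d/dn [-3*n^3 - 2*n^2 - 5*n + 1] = -9*n^2 - 4*n - 5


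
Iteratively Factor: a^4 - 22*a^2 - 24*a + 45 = (a - 1)*(a^3 + a^2 - 21*a - 45) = (a - 1)*(a + 3)*(a^2 - 2*a - 15) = (a - 5)*(a - 1)*(a + 3)*(a + 3)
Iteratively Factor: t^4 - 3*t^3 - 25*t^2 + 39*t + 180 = (t - 4)*(t^3 + t^2 - 21*t - 45) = (t - 4)*(t + 3)*(t^2 - 2*t - 15) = (t - 5)*(t - 4)*(t + 3)*(t + 3)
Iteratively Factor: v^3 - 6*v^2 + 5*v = (v - 1)*(v^2 - 5*v) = v*(v - 1)*(v - 5)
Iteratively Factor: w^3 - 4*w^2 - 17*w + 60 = (w + 4)*(w^2 - 8*w + 15) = (w - 3)*(w + 4)*(w - 5)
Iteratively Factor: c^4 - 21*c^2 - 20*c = (c + 4)*(c^3 - 4*c^2 - 5*c) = c*(c + 4)*(c^2 - 4*c - 5) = c*(c + 1)*(c + 4)*(c - 5)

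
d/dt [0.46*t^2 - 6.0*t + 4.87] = 0.92*t - 6.0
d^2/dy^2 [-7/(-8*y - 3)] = 896/(8*y + 3)^3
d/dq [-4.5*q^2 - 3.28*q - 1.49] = -9.0*q - 3.28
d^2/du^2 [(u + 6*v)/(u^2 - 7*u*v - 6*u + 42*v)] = 2*((u + 6*v)*(-2*u + 7*v + 6)^2 + (-3*u + v + 6)*(u^2 - 7*u*v - 6*u + 42*v))/(u^2 - 7*u*v - 6*u + 42*v)^3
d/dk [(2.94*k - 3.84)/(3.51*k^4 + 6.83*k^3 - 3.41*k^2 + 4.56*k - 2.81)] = (-30.9582*k^4 + 13.7532*k^3 + 88.707*k^2 - 26.1888*k + 9.249)/(12.3201*k^8 + 47.9466*k^7 + 22.7107*k^6 - 14.5694*k^5 + 54.1915*k^4 - 69.4838*k^3 + 39.9578*k^2 - 25.6272*k + 7.8961)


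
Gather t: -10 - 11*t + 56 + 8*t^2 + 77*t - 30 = 8*t^2 + 66*t + 16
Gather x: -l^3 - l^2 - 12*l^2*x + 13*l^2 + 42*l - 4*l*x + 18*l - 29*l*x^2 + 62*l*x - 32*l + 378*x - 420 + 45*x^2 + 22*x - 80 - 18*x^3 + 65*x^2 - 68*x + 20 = -l^3 + 12*l^2 + 28*l - 18*x^3 + x^2*(110 - 29*l) + x*(-12*l^2 + 58*l + 332) - 480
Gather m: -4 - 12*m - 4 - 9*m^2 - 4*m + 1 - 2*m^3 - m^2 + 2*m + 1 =-2*m^3 - 10*m^2 - 14*m - 6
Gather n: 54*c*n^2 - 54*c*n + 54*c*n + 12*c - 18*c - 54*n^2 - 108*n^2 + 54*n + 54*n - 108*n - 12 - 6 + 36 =-6*c + n^2*(54*c - 162) + 18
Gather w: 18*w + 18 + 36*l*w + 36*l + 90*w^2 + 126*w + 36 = 36*l + 90*w^2 + w*(36*l + 144) + 54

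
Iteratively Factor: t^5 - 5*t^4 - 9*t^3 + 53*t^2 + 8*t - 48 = (t + 1)*(t^4 - 6*t^3 - 3*t^2 + 56*t - 48) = (t - 1)*(t + 1)*(t^3 - 5*t^2 - 8*t + 48) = (t - 4)*(t - 1)*(t + 1)*(t^2 - t - 12) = (t - 4)*(t - 1)*(t + 1)*(t + 3)*(t - 4)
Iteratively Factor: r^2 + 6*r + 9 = (r + 3)*(r + 3)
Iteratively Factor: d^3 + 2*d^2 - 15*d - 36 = (d + 3)*(d^2 - d - 12) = (d - 4)*(d + 3)*(d + 3)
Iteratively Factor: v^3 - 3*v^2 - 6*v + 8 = (v - 4)*(v^2 + v - 2) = (v - 4)*(v + 2)*(v - 1)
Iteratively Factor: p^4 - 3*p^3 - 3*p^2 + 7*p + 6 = (p + 1)*(p^3 - 4*p^2 + p + 6) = (p - 2)*(p + 1)*(p^2 - 2*p - 3) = (p - 2)*(p + 1)^2*(p - 3)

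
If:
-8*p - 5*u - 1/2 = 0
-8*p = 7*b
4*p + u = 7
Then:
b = -71/21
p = 71/24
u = -29/6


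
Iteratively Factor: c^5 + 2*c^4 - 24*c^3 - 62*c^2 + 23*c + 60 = (c - 5)*(c^4 + 7*c^3 + 11*c^2 - 7*c - 12) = (c - 5)*(c + 3)*(c^3 + 4*c^2 - c - 4) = (c - 5)*(c + 1)*(c + 3)*(c^2 + 3*c - 4) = (c - 5)*(c + 1)*(c + 3)*(c + 4)*(c - 1)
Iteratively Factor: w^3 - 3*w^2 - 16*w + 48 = (w - 3)*(w^2 - 16) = (w - 3)*(w + 4)*(w - 4)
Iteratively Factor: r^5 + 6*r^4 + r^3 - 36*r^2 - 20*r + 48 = (r + 2)*(r^4 + 4*r^3 - 7*r^2 - 22*r + 24) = (r - 2)*(r + 2)*(r^3 + 6*r^2 + 5*r - 12) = (r - 2)*(r + 2)*(r + 4)*(r^2 + 2*r - 3) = (r - 2)*(r + 2)*(r + 3)*(r + 4)*(r - 1)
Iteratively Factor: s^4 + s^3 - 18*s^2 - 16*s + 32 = (s + 4)*(s^3 - 3*s^2 - 6*s + 8) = (s - 1)*(s + 4)*(s^2 - 2*s - 8) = (s - 4)*(s - 1)*(s + 4)*(s + 2)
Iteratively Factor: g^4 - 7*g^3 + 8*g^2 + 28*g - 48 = (g - 4)*(g^3 - 3*g^2 - 4*g + 12) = (g - 4)*(g - 2)*(g^2 - g - 6) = (g - 4)*(g - 2)*(g + 2)*(g - 3)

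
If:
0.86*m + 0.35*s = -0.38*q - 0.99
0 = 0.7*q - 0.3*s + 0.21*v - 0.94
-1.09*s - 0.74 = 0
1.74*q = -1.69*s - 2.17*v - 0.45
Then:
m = -1.43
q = 1.26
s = -0.68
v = -0.69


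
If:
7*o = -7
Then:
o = -1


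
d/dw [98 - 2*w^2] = -4*w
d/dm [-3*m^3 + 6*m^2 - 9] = 3*m*(4 - 3*m)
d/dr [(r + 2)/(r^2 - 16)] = (r^2 - 2*r*(r + 2) - 16)/(r^2 - 16)^2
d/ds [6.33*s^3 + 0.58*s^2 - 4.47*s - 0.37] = 18.99*s^2 + 1.16*s - 4.47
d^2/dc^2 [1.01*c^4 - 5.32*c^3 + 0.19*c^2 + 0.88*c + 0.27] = 12.12*c^2 - 31.92*c + 0.38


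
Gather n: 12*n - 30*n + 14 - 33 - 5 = -18*n - 24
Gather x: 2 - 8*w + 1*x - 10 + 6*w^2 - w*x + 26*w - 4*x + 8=6*w^2 + 18*w + x*(-w - 3)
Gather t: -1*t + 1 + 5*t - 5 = 4*t - 4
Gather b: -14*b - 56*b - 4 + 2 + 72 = 70 - 70*b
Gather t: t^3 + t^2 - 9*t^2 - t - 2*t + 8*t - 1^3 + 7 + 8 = t^3 - 8*t^2 + 5*t + 14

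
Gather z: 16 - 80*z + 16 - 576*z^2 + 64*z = -576*z^2 - 16*z + 32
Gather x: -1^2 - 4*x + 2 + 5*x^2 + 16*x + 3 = 5*x^2 + 12*x + 4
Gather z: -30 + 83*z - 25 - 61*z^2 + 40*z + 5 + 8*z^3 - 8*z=8*z^3 - 61*z^2 + 115*z - 50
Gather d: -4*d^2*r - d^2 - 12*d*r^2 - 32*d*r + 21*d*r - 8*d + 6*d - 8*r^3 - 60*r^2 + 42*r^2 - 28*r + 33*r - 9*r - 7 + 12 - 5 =d^2*(-4*r - 1) + d*(-12*r^2 - 11*r - 2) - 8*r^3 - 18*r^2 - 4*r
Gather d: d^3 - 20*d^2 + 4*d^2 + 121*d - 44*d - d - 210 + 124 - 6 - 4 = d^3 - 16*d^2 + 76*d - 96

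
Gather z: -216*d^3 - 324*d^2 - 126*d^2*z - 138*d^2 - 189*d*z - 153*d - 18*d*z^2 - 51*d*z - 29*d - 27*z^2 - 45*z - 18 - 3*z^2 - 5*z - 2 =-216*d^3 - 462*d^2 - 182*d + z^2*(-18*d - 30) + z*(-126*d^2 - 240*d - 50) - 20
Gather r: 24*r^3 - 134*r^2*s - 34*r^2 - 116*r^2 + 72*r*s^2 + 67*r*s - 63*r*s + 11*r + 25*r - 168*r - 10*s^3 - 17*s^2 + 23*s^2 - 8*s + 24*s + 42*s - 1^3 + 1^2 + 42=24*r^3 + r^2*(-134*s - 150) + r*(72*s^2 + 4*s - 132) - 10*s^3 + 6*s^2 + 58*s + 42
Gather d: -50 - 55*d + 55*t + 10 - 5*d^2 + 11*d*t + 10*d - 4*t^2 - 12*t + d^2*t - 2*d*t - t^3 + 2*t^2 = d^2*(t - 5) + d*(9*t - 45) - t^3 - 2*t^2 + 43*t - 40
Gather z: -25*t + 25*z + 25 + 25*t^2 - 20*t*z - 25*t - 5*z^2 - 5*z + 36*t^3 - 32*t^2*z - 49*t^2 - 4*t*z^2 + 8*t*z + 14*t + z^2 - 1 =36*t^3 - 24*t^2 - 36*t + z^2*(-4*t - 4) + z*(-32*t^2 - 12*t + 20) + 24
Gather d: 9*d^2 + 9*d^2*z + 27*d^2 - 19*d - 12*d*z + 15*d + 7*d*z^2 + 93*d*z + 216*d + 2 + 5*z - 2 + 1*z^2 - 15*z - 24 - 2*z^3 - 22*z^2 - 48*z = d^2*(9*z + 36) + d*(7*z^2 + 81*z + 212) - 2*z^3 - 21*z^2 - 58*z - 24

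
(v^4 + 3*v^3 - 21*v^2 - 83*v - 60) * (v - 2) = v^5 + v^4 - 27*v^3 - 41*v^2 + 106*v + 120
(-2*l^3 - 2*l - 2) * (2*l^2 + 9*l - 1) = -4*l^5 - 18*l^4 - 2*l^3 - 22*l^2 - 16*l + 2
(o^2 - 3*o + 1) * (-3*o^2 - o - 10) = -3*o^4 + 8*o^3 - 10*o^2 + 29*o - 10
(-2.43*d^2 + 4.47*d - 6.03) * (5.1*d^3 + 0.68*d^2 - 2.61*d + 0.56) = -12.393*d^5 + 21.1446*d^4 - 21.3711*d^3 - 17.1279*d^2 + 18.2415*d - 3.3768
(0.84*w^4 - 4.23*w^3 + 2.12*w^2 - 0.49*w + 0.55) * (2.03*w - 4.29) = 1.7052*w^5 - 12.1905*w^4 + 22.4503*w^3 - 10.0895*w^2 + 3.2186*w - 2.3595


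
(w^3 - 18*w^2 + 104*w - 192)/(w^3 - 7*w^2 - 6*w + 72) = (w - 8)/(w + 3)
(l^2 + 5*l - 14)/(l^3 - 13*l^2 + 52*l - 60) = (l + 7)/(l^2 - 11*l + 30)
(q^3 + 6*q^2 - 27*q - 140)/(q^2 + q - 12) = (q^2 + 2*q - 35)/(q - 3)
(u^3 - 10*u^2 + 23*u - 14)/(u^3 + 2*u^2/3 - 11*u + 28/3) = 3*(u^2 - 9*u + 14)/(3*u^2 + 5*u - 28)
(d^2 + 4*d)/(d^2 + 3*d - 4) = d/(d - 1)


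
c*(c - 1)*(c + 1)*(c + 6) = c^4 + 6*c^3 - c^2 - 6*c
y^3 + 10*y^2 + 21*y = y*(y + 3)*(y + 7)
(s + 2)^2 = s^2 + 4*s + 4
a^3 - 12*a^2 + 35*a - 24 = (a - 8)*(a - 3)*(a - 1)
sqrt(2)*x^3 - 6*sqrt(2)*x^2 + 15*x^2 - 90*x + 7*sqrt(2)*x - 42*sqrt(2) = (x - 6)*(x + 7*sqrt(2))*(sqrt(2)*x + 1)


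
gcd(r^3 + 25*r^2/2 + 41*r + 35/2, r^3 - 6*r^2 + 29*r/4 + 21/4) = r + 1/2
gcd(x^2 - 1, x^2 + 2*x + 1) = x + 1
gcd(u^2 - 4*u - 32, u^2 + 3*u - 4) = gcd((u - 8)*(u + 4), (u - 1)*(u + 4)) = u + 4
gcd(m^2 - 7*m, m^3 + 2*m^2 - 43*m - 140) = m - 7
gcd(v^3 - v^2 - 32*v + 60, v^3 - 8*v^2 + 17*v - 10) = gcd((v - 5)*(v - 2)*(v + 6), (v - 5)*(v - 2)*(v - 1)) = v^2 - 7*v + 10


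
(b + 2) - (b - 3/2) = 7/2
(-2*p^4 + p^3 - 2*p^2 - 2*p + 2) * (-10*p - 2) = 20*p^5 - 6*p^4 + 18*p^3 + 24*p^2 - 16*p - 4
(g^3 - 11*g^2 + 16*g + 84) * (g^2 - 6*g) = g^5 - 17*g^4 + 82*g^3 - 12*g^2 - 504*g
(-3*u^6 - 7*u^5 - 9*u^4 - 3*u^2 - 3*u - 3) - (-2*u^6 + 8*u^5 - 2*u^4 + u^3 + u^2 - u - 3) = -u^6 - 15*u^5 - 7*u^4 - u^3 - 4*u^2 - 2*u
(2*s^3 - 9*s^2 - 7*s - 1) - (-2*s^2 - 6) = 2*s^3 - 7*s^2 - 7*s + 5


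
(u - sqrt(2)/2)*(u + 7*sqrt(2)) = u^2 + 13*sqrt(2)*u/2 - 7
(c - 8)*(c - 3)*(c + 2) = c^3 - 9*c^2 + 2*c + 48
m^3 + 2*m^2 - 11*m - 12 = (m - 3)*(m + 1)*(m + 4)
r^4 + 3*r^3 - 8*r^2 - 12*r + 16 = (r - 2)*(r - 1)*(r + 2)*(r + 4)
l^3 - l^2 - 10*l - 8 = (l - 4)*(l + 1)*(l + 2)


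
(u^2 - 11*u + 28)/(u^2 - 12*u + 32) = (u - 7)/(u - 8)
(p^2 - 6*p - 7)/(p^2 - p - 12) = (-p^2 + 6*p + 7)/(-p^2 + p + 12)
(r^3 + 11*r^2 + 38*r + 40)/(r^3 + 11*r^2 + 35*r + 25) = (r^2 + 6*r + 8)/(r^2 + 6*r + 5)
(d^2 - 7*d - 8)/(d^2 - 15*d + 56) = (d + 1)/(d - 7)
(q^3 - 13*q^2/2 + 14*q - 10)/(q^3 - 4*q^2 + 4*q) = (q - 5/2)/q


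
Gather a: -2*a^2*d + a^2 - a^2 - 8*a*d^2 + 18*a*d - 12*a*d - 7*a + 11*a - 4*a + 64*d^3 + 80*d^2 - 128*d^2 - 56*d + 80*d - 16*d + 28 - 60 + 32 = -2*a^2*d + a*(-8*d^2 + 6*d) + 64*d^3 - 48*d^2 + 8*d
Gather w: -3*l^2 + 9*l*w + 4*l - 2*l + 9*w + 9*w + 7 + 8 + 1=-3*l^2 + 2*l + w*(9*l + 18) + 16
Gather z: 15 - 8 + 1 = 8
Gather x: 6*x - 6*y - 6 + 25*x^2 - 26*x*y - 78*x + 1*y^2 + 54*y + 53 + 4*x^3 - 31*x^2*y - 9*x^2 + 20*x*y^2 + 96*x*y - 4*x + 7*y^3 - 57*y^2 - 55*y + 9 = 4*x^3 + x^2*(16 - 31*y) + x*(20*y^2 + 70*y - 76) + 7*y^3 - 56*y^2 - 7*y + 56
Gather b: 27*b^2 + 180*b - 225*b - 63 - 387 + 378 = 27*b^2 - 45*b - 72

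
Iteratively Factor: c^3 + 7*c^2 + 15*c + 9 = (c + 3)*(c^2 + 4*c + 3) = (c + 3)^2*(c + 1)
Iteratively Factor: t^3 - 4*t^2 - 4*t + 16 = (t - 4)*(t^2 - 4) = (t - 4)*(t + 2)*(t - 2)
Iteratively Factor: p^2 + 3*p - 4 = (p - 1)*(p + 4)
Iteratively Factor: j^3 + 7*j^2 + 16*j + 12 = (j + 3)*(j^2 + 4*j + 4) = (j + 2)*(j + 3)*(j + 2)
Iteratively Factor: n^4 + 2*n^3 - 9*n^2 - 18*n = (n - 3)*(n^3 + 5*n^2 + 6*n) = (n - 3)*(n + 2)*(n^2 + 3*n) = (n - 3)*(n + 2)*(n + 3)*(n)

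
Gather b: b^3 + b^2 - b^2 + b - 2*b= b^3 - b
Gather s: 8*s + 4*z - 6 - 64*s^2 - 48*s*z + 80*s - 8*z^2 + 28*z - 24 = -64*s^2 + s*(88 - 48*z) - 8*z^2 + 32*z - 30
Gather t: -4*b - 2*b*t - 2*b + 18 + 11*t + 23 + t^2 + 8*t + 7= -6*b + t^2 + t*(19 - 2*b) + 48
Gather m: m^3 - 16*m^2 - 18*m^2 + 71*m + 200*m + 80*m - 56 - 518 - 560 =m^3 - 34*m^2 + 351*m - 1134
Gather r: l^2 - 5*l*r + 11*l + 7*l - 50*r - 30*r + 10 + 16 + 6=l^2 + 18*l + r*(-5*l - 80) + 32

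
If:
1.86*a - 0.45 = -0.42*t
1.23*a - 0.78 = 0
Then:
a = 0.63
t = -1.74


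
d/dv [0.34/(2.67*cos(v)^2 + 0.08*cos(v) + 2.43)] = (1.8156*cos(v) + 0.0272)*sin(v)/(2.67*cos(v)^2 + 0.08*cos(v) + 2.43)^2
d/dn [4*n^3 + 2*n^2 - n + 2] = 12*n^2 + 4*n - 1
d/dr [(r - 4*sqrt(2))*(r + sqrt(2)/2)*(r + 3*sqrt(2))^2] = 4*r^3 + 15*sqrt(2)*r^2/2 - 56*r - 87*sqrt(2)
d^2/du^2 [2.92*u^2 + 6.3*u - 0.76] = 5.84000000000000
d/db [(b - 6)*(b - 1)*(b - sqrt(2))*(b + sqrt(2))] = 4*b^3 - 21*b^2 + 8*b + 14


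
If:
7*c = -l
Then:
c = -l/7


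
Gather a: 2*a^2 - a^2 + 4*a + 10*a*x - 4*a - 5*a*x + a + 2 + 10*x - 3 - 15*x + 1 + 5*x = a^2 + a*(5*x + 1)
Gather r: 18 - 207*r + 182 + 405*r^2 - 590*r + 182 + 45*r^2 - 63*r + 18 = 450*r^2 - 860*r + 400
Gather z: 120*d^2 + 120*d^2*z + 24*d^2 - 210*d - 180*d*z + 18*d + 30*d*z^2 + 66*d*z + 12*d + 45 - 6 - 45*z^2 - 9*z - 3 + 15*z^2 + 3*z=144*d^2 - 180*d + z^2*(30*d - 30) + z*(120*d^2 - 114*d - 6) + 36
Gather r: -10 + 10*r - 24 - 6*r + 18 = 4*r - 16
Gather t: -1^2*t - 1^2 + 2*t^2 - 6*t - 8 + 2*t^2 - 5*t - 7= 4*t^2 - 12*t - 16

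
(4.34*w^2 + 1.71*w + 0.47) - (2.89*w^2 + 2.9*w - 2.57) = 1.45*w^2 - 1.19*w + 3.04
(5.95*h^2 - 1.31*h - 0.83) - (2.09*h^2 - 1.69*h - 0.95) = 3.86*h^2 + 0.38*h + 0.12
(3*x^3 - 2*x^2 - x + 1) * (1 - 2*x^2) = -6*x^5 + 4*x^4 + 5*x^3 - 4*x^2 - x + 1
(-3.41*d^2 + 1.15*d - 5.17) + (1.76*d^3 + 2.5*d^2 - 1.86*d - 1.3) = 1.76*d^3 - 0.91*d^2 - 0.71*d - 6.47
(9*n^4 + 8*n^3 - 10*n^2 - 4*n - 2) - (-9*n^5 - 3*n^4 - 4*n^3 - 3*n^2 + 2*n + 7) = 9*n^5 + 12*n^4 + 12*n^3 - 7*n^2 - 6*n - 9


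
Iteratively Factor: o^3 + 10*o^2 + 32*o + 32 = (o + 4)*(o^2 + 6*o + 8) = (o + 2)*(o + 4)*(o + 4)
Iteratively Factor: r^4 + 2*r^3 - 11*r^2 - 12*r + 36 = (r + 3)*(r^3 - r^2 - 8*r + 12) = (r + 3)^2*(r^2 - 4*r + 4) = (r - 2)*(r + 3)^2*(r - 2)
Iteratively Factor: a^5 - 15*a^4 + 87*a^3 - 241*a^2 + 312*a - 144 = (a - 4)*(a^4 - 11*a^3 + 43*a^2 - 69*a + 36) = (a - 4)^2*(a^3 - 7*a^2 + 15*a - 9) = (a - 4)^2*(a - 3)*(a^2 - 4*a + 3) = (a - 4)^2*(a - 3)*(a - 1)*(a - 3)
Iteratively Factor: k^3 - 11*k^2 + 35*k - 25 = (k - 5)*(k^2 - 6*k + 5) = (k - 5)^2*(k - 1)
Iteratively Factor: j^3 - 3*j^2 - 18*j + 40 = (j + 4)*(j^2 - 7*j + 10) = (j - 2)*(j + 4)*(j - 5)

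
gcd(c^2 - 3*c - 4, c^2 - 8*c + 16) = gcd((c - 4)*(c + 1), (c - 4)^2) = c - 4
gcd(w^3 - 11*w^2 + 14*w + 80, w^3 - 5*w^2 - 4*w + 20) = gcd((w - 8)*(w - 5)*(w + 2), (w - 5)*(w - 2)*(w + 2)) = w^2 - 3*w - 10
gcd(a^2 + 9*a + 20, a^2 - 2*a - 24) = a + 4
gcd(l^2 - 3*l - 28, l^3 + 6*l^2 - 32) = l + 4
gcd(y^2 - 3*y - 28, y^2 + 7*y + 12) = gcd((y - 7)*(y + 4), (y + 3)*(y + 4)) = y + 4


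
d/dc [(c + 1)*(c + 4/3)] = 2*c + 7/3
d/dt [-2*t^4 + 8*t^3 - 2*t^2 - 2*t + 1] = -8*t^3 + 24*t^2 - 4*t - 2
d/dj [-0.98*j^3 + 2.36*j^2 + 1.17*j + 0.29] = -2.94*j^2 + 4.72*j + 1.17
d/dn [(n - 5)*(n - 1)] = 2*n - 6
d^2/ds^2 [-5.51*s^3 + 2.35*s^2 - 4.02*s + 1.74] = 4.7 - 33.06*s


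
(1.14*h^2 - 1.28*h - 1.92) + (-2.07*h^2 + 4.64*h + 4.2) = -0.93*h^2 + 3.36*h + 2.28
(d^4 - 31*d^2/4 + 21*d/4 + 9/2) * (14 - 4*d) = -4*d^5 + 14*d^4 + 31*d^3 - 259*d^2/2 + 111*d/2 + 63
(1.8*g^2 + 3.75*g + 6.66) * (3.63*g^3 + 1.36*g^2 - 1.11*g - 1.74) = 6.534*g^5 + 16.0605*g^4 + 27.2778*g^3 + 1.7631*g^2 - 13.9176*g - 11.5884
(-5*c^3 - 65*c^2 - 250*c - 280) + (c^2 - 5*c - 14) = -5*c^3 - 64*c^2 - 255*c - 294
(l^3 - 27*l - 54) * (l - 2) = l^4 - 2*l^3 - 27*l^2 + 108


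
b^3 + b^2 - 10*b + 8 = (b - 2)*(b - 1)*(b + 4)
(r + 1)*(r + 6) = r^2 + 7*r + 6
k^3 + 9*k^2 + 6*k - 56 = (k - 2)*(k + 4)*(k + 7)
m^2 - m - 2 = (m - 2)*(m + 1)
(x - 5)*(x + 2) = x^2 - 3*x - 10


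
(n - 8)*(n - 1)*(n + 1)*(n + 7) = n^4 - n^3 - 57*n^2 + n + 56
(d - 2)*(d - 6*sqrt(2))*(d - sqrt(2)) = d^3 - 7*sqrt(2)*d^2 - 2*d^2 + 12*d + 14*sqrt(2)*d - 24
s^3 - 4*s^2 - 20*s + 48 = (s - 6)*(s - 2)*(s + 4)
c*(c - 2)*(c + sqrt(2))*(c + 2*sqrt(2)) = c^4 - 2*c^3 + 3*sqrt(2)*c^3 - 6*sqrt(2)*c^2 + 4*c^2 - 8*c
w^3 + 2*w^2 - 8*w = w*(w - 2)*(w + 4)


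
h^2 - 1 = (h - 1)*(h + 1)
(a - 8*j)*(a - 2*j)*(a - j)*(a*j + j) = a^4*j - 11*a^3*j^2 + a^3*j + 26*a^2*j^3 - 11*a^2*j^2 - 16*a*j^4 + 26*a*j^3 - 16*j^4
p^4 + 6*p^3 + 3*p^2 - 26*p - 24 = (p - 2)*(p + 1)*(p + 3)*(p + 4)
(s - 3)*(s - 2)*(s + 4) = s^3 - s^2 - 14*s + 24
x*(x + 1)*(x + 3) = x^3 + 4*x^2 + 3*x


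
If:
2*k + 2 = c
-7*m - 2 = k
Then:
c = -14*m - 2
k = -7*m - 2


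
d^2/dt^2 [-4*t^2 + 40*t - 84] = -8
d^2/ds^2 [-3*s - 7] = 0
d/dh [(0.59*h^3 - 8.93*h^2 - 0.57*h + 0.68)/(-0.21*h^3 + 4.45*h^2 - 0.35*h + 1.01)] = (0.750200000000001*h^4 - 0.652400000000014*h^3 + 7.8781*h^2 - 24.0906*h - 0.3377)/(0.0441*h^6 - 1.869*h^5 + 19.9495*h^4 - 3.5392*h^3 + 9.1115*h^2 - 0.707*h + 1.0201)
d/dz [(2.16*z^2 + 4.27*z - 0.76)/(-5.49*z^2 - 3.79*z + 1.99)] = (15.2559*z^2 + 0.251999999999999*z + 5.6169)/(30.1401*z^4 + 41.6142*z^3 - 7.4861*z^2 - 15.0842*z + 3.9601)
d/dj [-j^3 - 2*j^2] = j*(-3*j - 4)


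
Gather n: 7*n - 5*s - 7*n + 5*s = 0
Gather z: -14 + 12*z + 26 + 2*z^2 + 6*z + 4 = 2*z^2 + 18*z + 16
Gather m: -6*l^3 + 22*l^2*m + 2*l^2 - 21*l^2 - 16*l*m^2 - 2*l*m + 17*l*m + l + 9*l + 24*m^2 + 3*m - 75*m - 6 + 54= -6*l^3 - 19*l^2 + 10*l + m^2*(24 - 16*l) + m*(22*l^2 + 15*l - 72) + 48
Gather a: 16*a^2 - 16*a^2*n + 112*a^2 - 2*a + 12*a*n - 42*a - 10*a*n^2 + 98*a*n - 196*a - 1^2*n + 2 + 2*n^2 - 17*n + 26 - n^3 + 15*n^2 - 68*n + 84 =a^2*(128 - 16*n) + a*(-10*n^2 + 110*n - 240) - n^3 + 17*n^2 - 86*n + 112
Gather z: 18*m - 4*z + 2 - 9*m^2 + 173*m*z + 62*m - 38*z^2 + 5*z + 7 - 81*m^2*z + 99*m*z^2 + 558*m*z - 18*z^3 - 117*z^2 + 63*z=-9*m^2 + 80*m - 18*z^3 + z^2*(99*m - 155) + z*(-81*m^2 + 731*m + 64) + 9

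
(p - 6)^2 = p^2 - 12*p + 36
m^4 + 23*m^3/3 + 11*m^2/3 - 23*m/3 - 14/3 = (m - 1)*(m + 2/3)*(m + 1)*(m + 7)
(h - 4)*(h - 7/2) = h^2 - 15*h/2 + 14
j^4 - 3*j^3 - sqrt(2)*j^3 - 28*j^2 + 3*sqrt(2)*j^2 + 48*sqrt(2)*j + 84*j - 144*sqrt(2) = (j - 3)*(j - 3*sqrt(2))*(j - 2*sqrt(2))*(j + 4*sqrt(2))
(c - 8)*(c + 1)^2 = c^3 - 6*c^2 - 15*c - 8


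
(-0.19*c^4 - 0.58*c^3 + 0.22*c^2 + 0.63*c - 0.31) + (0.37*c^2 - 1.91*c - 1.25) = -0.19*c^4 - 0.58*c^3 + 0.59*c^2 - 1.28*c - 1.56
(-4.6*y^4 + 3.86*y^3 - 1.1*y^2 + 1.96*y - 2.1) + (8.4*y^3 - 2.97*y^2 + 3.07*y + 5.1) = -4.6*y^4 + 12.26*y^3 - 4.07*y^2 + 5.03*y + 3.0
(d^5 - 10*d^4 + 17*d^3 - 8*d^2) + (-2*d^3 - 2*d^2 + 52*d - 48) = d^5 - 10*d^4 + 15*d^3 - 10*d^2 + 52*d - 48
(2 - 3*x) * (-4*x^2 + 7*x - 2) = 12*x^3 - 29*x^2 + 20*x - 4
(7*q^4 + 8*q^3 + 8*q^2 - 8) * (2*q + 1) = 14*q^5 + 23*q^4 + 24*q^3 + 8*q^2 - 16*q - 8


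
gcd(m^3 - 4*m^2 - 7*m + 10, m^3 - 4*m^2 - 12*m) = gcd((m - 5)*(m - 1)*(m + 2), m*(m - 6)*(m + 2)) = m + 2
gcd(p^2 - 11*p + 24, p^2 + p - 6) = 1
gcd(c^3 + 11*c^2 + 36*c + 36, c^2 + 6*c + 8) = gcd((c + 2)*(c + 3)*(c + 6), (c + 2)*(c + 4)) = c + 2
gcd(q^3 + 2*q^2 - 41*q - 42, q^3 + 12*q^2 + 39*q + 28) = q^2 + 8*q + 7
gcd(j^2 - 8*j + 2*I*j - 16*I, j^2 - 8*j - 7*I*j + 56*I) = j - 8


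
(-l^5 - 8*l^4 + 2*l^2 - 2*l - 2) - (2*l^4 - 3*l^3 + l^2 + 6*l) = -l^5 - 10*l^4 + 3*l^3 + l^2 - 8*l - 2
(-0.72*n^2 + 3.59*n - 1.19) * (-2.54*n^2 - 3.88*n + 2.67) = 1.8288*n^4 - 6.325*n^3 - 12.829*n^2 + 14.2025*n - 3.1773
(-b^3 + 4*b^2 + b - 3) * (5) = -5*b^3 + 20*b^2 + 5*b - 15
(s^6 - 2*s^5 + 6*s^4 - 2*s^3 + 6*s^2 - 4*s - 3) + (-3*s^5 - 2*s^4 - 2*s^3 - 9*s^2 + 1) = s^6 - 5*s^5 + 4*s^4 - 4*s^3 - 3*s^2 - 4*s - 2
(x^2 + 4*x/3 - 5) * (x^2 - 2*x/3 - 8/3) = x^4 + 2*x^3/3 - 77*x^2/9 - 2*x/9 + 40/3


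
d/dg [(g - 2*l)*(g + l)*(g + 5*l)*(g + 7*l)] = 4*g^3 + 33*g^2*l + 42*g*l^2 - 59*l^3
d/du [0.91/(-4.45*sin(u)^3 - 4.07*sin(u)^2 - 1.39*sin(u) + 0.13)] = (12.1485*sin(u)^2 + 7.4074*sin(u) + 1.2649)*cos(u)/(4.45*sin(u)^3 + 4.07*sin(u)^2 + 1.39*sin(u) - 0.13)^2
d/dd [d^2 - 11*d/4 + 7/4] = 2*d - 11/4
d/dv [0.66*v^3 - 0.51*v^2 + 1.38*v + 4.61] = 1.98*v^2 - 1.02*v + 1.38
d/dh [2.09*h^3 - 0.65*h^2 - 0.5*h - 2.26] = 6.27*h^2 - 1.3*h - 0.5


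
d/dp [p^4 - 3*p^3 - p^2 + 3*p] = 4*p^3 - 9*p^2 - 2*p + 3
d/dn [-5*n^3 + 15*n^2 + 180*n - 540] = -15*n^2 + 30*n + 180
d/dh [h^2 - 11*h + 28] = 2*h - 11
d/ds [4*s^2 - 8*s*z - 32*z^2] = 8*s - 8*z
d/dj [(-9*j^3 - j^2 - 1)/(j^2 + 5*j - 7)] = (-9*j^4 - 90*j^3 + 184*j^2 + 16*j + 5)/(j^4 + 10*j^3 + 11*j^2 - 70*j + 49)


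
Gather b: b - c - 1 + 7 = b - c + 6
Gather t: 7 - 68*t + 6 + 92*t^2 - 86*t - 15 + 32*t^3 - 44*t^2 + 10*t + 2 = 32*t^3 + 48*t^2 - 144*t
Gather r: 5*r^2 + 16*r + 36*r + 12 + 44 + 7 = 5*r^2 + 52*r + 63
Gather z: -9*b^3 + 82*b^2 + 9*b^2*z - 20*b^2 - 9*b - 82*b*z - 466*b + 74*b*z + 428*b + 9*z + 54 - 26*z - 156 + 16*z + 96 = -9*b^3 + 62*b^2 - 47*b + z*(9*b^2 - 8*b - 1) - 6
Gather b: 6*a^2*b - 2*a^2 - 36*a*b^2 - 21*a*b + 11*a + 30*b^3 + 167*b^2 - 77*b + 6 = -2*a^2 + 11*a + 30*b^3 + b^2*(167 - 36*a) + b*(6*a^2 - 21*a - 77) + 6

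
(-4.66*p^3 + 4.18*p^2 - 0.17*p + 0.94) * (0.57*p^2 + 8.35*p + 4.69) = -2.6562*p^5 - 36.5284*p^4 + 12.9507*p^3 + 18.7205*p^2 + 7.0517*p + 4.4086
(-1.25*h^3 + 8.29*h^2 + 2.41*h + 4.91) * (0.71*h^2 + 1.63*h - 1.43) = -0.8875*h^5 + 3.8484*h^4 + 17.0113*h^3 - 4.4403*h^2 + 4.557*h - 7.0213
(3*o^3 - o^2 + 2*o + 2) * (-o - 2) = -3*o^4 - 5*o^3 - 6*o - 4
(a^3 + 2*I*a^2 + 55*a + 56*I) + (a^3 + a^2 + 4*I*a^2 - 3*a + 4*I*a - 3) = 2*a^3 + a^2 + 6*I*a^2 + 52*a + 4*I*a - 3 + 56*I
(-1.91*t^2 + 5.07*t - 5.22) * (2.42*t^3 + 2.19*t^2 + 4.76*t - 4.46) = -4.6222*t^5 + 8.0865*t^4 - 10.6207*t^3 + 21.22*t^2 - 47.4594*t + 23.2812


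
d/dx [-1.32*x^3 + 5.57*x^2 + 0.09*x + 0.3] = -3.96*x^2 + 11.14*x + 0.09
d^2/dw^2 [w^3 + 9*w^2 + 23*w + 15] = 6*w + 18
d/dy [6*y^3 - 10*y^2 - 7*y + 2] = 18*y^2 - 20*y - 7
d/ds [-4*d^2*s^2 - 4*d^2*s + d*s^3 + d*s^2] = d*(-8*d*s - 4*d + 3*s^2 + 2*s)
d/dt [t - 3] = 1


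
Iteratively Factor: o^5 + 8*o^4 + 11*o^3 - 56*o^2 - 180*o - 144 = (o + 3)*(o^4 + 5*o^3 - 4*o^2 - 44*o - 48) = (o + 2)*(o + 3)*(o^3 + 3*o^2 - 10*o - 24) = (o + 2)*(o + 3)*(o + 4)*(o^2 - o - 6) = (o - 3)*(o + 2)*(o + 3)*(o + 4)*(o + 2)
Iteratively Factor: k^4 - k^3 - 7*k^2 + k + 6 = (k - 3)*(k^3 + 2*k^2 - k - 2) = (k - 3)*(k - 1)*(k^2 + 3*k + 2) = (k - 3)*(k - 1)*(k + 1)*(k + 2)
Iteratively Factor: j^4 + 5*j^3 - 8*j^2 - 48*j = (j + 4)*(j^3 + j^2 - 12*j) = j*(j + 4)*(j^2 + j - 12) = j*(j + 4)^2*(j - 3)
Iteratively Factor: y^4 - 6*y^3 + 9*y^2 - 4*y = (y - 1)*(y^3 - 5*y^2 + 4*y) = y*(y - 1)*(y^2 - 5*y + 4) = y*(y - 1)^2*(y - 4)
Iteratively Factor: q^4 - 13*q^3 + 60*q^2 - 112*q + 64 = (q - 1)*(q^3 - 12*q^2 + 48*q - 64) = (q - 4)*(q - 1)*(q^2 - 8*q + 16) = (q - 4)^2*(q - 1)*(q - 4)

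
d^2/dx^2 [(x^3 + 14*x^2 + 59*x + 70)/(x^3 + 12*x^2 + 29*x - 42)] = 4*(x^3 + 24*x^2 + 138*x + 278)/(x^6 + 15*x^5 + 57*x^4 - 55*x^3 - 342*x^2 + 540*x - 216)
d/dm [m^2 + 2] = 2*m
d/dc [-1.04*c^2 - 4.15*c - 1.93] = -2.08*c - 4.15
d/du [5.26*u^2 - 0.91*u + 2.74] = 10.52*u - 0.91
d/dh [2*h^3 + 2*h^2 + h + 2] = 6*h^2 + 4*h + 1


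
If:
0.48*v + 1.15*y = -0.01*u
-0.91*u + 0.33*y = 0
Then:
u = 0.362637362637363*y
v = -2.40338827838828*y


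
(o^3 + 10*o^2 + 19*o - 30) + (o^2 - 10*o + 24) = o^3 + 11*o^2 + 9*o - 6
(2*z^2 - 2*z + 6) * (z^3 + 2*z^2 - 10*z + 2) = 2*z^5 + 2*z^4 - 18*z^3 + 36*z^2 - 64*z + 12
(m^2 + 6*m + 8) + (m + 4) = m^2 + 7*m + 12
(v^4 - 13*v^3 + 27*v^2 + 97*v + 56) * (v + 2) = v^5 - 11*v^4 + v^3 + 151*v^2 + 250*v + 112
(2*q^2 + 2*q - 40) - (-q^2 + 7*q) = 3*q^2 - 5*q - 40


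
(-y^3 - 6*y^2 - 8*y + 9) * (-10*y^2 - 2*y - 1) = 10*y^5 + 62*y^4 + 93*y^3 - 68*y^2 - 10*y - 9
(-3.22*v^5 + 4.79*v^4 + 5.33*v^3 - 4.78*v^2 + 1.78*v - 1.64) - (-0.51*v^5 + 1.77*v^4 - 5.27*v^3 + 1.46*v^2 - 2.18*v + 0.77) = -2.71*v^5 + 3.02*v^4 + 10.6*v^3 - 6.24*v^2 + 3.96*v - 2.41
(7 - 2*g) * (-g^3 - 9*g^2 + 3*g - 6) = 2*g^4 + 11*g^3 - 69*g^2 + 33*g - 42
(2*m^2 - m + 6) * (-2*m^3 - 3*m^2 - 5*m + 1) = -4*m^5 - 4*m^4 - 19*m^3 - 11*m^2 - 31*m + 6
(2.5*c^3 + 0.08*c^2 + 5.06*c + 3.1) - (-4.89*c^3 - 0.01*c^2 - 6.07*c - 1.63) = 7.39*c^3 + 0.09*c^2 + 11.13*c + 4.73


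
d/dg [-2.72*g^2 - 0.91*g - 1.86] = -5.44*g - 0.91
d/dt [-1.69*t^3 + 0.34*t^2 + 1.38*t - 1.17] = -5.07*t^2 + 0.68*t + 1.38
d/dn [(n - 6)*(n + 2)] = 2*n - 4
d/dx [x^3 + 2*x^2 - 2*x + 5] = 3*x^2 + 4*x - 2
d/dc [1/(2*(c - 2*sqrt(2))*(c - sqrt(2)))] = (-c + 3*sqrt(2)/2)/(c^4 - 6*sqrt(2)*c^3 + 26*c^2 - 24*sqrt(2)*c + 16)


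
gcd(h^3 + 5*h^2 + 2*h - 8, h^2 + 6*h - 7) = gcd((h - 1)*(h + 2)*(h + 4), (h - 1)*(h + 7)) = h - 1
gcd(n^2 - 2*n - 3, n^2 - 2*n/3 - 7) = n - 3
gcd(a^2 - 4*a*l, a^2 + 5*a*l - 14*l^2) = 1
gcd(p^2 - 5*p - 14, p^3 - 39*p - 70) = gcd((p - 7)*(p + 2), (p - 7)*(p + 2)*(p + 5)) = p^2 - 5*p - 14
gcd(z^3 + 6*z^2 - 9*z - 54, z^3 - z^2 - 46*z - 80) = 1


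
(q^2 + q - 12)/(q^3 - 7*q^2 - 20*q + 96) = 1/(q - 8)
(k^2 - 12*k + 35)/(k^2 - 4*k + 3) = (k^2 - 12*k + 35)/(k^2 - 4*k + 3)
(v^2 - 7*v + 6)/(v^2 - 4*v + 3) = (v - 6)/(v - 3)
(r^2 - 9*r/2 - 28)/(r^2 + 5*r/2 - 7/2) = (r - 8)/(r - 1)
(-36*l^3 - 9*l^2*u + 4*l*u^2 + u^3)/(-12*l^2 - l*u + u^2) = (-12*l^2 + l*u + u^2)/(-4*l + u)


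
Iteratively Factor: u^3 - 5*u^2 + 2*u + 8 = (u - 2)*(u^2 - 3*u - 4) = (u - 2)*(u + 1)*(u - 4)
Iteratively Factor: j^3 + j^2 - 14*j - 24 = (j + 2)*(j^2 - j - 12) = (j - 4)*(j + 2)*(j + 3)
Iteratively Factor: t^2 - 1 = (t - 1)*(t + 1)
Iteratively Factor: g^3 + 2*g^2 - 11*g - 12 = (g + 4)*(g^2 - 2*g - 3) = (g - 3)*(g + 4)*(g + 1)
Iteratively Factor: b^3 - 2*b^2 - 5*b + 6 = (b - 3)*(b^2 + b - 2) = (b - 3)*(b - 1)*(b + 2)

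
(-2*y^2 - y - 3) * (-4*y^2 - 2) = 8*y^4 + 4*y^3 + 16*y^2 + 2*y + 6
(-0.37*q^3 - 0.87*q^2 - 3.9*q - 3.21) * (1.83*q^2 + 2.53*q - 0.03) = -0.6771*q^5 - 2.5282*q^4 - 9.327*q^3 - 15.7152*q^2 - 8.0043*q + 0.0963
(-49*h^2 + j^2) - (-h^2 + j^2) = -48*h^2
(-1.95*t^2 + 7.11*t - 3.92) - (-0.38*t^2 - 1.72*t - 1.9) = -1.57*t^2 + 8.83*t - 2.02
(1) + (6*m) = 6*m + 1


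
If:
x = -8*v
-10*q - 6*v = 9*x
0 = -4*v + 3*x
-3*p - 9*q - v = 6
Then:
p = -2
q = 0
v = 0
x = 0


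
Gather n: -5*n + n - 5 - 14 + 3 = -4*n - 16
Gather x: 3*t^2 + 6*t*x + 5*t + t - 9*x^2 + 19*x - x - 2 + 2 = 3*t^2 + 6*t - 9*x^2 + x*(6*t + 18)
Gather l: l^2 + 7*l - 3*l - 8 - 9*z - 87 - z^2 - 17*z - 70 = l^2 + 4*l - z^2 - 26*z - 165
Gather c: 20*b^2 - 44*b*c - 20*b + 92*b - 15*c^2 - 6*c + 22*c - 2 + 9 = 20*b^2 + 72*b - 15*c^2 + c*(16 - 44*b) + 7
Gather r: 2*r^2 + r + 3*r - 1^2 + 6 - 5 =2*r^2 + 4*r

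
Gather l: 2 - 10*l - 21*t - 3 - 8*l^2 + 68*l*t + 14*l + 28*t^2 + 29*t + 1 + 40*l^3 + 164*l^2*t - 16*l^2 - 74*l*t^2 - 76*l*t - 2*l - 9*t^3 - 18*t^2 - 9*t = 40*l^3 + l^2*(164*t - 24) + l*(-74*t^2 - 8*t + 2) - 9*t^3 + 10*t^2 - t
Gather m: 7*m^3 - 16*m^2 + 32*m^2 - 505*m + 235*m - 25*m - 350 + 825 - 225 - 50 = 7*m^3 + 16*m^2 - 295*m + 200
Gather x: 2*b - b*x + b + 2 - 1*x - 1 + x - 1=-b*x + 3*b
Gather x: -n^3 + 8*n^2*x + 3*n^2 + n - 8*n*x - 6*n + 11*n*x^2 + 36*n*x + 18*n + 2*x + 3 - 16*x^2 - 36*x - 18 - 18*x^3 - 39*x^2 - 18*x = -n^3 + 3*n^2 + 13*n - 18*x^3 + x^2*(11*n - 55) + x*(8*n^2 + 28*n - 52) - 15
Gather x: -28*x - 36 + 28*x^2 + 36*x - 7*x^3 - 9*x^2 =-7*x^3 + 19*x^2 + 8*x - 36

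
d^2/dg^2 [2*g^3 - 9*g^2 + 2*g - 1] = 12*g - 18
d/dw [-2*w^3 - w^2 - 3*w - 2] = -6*w^2 - 2*w - 3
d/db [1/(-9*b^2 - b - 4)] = (18*b + 1)/(9*b^2 + b + 4)^2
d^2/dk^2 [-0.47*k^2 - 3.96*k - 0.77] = -0.940000000000000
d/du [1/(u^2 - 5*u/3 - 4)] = 3*(5 - 6*u)/(-3*u^2 + 5*u + 12)^2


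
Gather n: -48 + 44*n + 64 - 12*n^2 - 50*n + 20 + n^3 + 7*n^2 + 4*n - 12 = n^3 - 5*n^2 - 2*n + 24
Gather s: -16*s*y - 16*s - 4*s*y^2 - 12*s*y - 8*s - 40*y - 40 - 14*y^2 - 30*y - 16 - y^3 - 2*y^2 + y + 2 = s*(-4*y^2 - 28*y - 24) - y^3 - 16*y^2 - 69*y - 54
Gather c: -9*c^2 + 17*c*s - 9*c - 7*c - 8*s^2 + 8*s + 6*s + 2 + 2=-9*c^2 + c*(17*s - 16) - 8*s^2 + 14*s + 4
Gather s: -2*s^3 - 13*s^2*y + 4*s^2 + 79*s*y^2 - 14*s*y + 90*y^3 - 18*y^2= -2*s^3 + s^2*(4 - 13*y) + s*(79*y^2 - 14*y) + 90*y^3 - 18*y^2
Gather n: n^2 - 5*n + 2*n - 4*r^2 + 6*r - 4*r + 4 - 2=n^2 - 3*n - 4*r^2 + 2*r + 2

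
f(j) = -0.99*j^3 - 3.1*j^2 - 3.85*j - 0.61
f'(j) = -2.97*j^2 - 6.2*j - 3.85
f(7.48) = -617.18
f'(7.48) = -216.40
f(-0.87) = 1.05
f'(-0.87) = -0.70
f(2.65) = -51.01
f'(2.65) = -41.14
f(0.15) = -1.26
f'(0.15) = -4.85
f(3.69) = -106.77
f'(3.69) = -67.17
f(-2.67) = 6.41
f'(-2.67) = -8.47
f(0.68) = -4.97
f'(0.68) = -9.44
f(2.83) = -58.77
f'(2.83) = -45.18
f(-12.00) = 1309.91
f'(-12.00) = -357.13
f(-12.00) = 1309.91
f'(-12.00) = -357.13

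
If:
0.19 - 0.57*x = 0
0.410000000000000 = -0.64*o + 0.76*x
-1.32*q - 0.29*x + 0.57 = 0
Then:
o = -0.24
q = 0.36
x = 0.33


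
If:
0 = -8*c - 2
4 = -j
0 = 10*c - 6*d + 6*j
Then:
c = -1/4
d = -53/12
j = -4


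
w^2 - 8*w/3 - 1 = (w - 3)*(w + 1/3)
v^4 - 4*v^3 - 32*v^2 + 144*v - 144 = (v - 6)*(v - 2)^2*(v + 6)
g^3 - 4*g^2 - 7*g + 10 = (g - 5)*(g - 1)*(g + 2)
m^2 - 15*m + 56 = (m - 8)*(m - 7)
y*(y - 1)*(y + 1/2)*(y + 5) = y^4 + 9*y^3/2 - 3*y^2 - 5*y/2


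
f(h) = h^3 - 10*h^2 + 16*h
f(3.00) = -15.00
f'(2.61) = -15.76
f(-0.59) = -13.13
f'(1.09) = -2.24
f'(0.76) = 2.53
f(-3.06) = -171.25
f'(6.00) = 4.00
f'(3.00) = -17.00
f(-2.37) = -107.40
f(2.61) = -8.58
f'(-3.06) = 105.29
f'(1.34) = -5.41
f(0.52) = 5.76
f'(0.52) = 6.41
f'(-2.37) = 80.25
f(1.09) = 6.85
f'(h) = 3*h^2 - 20*h + 16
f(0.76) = 6.82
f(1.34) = 5.89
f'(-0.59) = 28.84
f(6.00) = -48.00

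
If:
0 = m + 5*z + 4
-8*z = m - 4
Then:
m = -52/3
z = 8/3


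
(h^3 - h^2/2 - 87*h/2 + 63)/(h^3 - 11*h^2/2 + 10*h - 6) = (h^2 + h - 42)/(h^2 - 4*h + 4)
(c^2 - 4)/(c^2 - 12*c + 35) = (c^2 - 4)/(c^2 - 12*c + 35)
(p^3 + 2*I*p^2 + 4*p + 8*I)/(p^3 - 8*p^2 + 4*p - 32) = (p + 2*I)/(p - 8)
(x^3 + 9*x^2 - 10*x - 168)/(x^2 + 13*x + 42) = x - 4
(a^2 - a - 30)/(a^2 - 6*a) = (a + 5)/a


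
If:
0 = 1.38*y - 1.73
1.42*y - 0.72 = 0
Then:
No Solution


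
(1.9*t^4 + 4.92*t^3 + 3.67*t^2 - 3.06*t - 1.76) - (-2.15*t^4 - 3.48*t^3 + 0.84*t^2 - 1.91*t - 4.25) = 4.05*t^4 + 8.4*t^3 + 2.83*t^2 - 1.15*t + 2.49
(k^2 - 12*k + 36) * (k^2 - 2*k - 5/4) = k^4 - 14*k^3 + 235*k^2/4 - 57*k - 45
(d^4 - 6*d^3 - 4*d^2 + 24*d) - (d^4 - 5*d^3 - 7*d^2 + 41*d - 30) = -d^3 + 3*d^2 - 17*d + 30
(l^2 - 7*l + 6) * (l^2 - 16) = l^4 - 7*l^3 - 10*l^2 + 112*l - 96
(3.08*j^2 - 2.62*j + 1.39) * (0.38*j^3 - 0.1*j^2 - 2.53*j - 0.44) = 1.1704*j^5 - 1.3036*j^4 - 7.0022*j^3 + 5.1344*j^2 - 2.3639*j - 0.6116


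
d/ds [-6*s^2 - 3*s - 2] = -12*s - 3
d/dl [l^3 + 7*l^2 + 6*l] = 3*l^2 + 14*l + 6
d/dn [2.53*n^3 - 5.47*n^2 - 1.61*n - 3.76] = 7.59*n^2 - 10.94*n - 1.61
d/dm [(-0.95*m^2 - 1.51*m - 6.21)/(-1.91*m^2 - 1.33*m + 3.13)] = (-1.6206*m^2 - 29.6692*m - 12.9856)/(3.6481*m^4 + 5.0806*m^3 - 10.1877*m^2 - 8.3258*m + 9.7969)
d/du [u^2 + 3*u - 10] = 2*u + 3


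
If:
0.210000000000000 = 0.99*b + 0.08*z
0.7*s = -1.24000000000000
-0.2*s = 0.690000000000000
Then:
No Solution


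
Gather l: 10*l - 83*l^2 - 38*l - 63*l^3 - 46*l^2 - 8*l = -63*l^3 - 129*l^2 - 36*l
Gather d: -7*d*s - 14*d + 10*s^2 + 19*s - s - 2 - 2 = d*(-7*s - 14) + 10*s^2 + 18*s - 4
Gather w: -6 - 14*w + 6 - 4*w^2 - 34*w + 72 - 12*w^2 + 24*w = -16*w^2 - 24*w + 72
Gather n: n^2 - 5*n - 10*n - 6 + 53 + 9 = n^2 - 15*n + 56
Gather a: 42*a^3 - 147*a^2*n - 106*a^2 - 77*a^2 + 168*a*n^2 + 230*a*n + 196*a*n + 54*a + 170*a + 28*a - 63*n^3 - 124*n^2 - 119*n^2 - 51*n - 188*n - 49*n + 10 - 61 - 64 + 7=42*a^3 + a^2*(-147*n - 183) + a*(168*n^2 + 426*n + 252) - 63*n^3 - 243*n^2 - 288*n - 108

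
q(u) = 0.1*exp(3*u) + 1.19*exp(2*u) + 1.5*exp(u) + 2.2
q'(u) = 0.3*exp(3*u) + 2.38*exp(2*u) + 1.5*exp(u)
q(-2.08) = 2.41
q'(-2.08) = 0.23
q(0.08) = 5.35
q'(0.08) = 4.80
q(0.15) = 5.71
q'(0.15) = 5.43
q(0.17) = 5.82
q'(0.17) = 5.62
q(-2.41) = 2.34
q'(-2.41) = 0.15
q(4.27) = 42782.52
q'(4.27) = 122039.14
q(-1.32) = 2.69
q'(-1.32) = 0.58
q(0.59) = 9.37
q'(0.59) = 12.21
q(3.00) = 1322.72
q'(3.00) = 3421.21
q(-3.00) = 2.28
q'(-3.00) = 0.08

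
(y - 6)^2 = y^2 - 12*y + 36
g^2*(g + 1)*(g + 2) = g^4 + 3*g^3 + 2*g^2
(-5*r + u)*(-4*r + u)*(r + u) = 20*r^3 + 11*r^2*u - 8*r*u^2 + u^3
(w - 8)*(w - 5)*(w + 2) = w^3 - 11*w^2 + 14*w + 80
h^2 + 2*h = h*(h + 2)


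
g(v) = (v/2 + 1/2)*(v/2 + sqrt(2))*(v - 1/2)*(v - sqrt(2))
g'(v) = (v/2 + 1/2)*(v/2 + sqrt(2))*(v - 1/2) + (v/2 + 1/2)*(v/2 + sqrt(2))*(v - sqrt(2)) + (v/2 + 1/2)*(v - 1/2)*(v - sqrt(2))/2 + (v/2 + sqrt(2))*(v - 1/2)*(v - sqrt(2))/2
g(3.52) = 45.62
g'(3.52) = 54.05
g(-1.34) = -0.64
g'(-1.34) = 2.04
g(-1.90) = -1.66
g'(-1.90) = 1.25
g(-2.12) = -1.84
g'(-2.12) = 0.27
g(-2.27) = -1.81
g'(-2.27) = -0.67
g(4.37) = 110.54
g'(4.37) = 101.91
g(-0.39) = 0.60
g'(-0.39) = 0.22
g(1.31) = -0.20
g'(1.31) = 1.55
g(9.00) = 1906.72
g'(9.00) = 827.54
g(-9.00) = 1221.17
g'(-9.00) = -596.32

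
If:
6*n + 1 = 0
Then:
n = -1/6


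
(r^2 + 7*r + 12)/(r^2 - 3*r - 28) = (r + 3)/(r - 7)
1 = 1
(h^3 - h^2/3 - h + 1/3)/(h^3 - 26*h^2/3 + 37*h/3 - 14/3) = (3*h^2 + 2*h - 1)/(3*h^2 - 23*h + 14)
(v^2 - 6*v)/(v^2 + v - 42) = v/(v + 7)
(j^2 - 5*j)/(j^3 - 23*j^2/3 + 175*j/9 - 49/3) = 9*j*(j - 5)/(9*j^3 - 69*j^2 + 175*j - 147)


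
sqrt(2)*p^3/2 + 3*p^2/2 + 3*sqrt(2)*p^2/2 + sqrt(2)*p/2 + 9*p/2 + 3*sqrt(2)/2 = (p + 3)*(p + sqrt(2))*(sqrt(2)*p/2 + 1/2)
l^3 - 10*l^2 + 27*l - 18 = (l - 6)*(l - 3)*(l - 1)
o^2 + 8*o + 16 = (o + 4)^2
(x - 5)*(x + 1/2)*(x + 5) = x^3 + x^2/2 - 25*x - 25/2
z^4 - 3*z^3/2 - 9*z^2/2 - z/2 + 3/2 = (z - 3)*(z - 1/2)*(z + 1)^2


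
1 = 1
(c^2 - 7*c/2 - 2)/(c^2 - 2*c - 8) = (c + 1/2)/(c + 2)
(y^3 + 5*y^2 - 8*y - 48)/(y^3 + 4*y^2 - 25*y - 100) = (y^2 + y - 12)/(y^2 - 25)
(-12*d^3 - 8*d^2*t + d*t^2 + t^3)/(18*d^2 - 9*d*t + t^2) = (4*d^2 + 4*d*t + t^2)/(-6*d + t)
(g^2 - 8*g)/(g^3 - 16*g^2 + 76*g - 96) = g/(g^2 - 8*g + 12)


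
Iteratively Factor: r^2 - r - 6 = (r + 2)*(r - 3)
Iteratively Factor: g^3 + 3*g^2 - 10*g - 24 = (g - 3)*(g^2 + 6*g + 8) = (g - 3)*(g + 4)*(g + 2)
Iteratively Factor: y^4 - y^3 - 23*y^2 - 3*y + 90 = (y - 2)*(y^3 + y^2 - 21*y - 45) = (y - 5)*(y - 2)*(y^2 + 6*y + 9) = (y - 5)*(y - 2)*(y + 3)*(y + 3)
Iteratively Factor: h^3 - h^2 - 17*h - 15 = (h - 5)*(h^2 + 4*h + 3) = (h - 5)*(h + 3)*(h + 1)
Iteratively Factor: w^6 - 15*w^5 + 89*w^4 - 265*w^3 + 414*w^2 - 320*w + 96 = (w - 1)*(w^5 - 14*w^4 + 75*w^3 - 190*w^2 + 224*w - 96) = (w - 4)*(w - 1)*(w^4 - 10*w^3 + 35*w^2 - 50*w + 24) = (w - 4)*(w - 2)*(w - 1)*(w^3 - 8*w^2 + 19*w - 12) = (w - 4)^2*(w - 2)*(w - 1)*(w^2 - 4*w + 3) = (w - 4)^2*(w - 3)*(w - 2)*(w - 1)*(w - 1)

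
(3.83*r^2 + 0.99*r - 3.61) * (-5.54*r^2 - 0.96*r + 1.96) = -21.2182*r^4 - 9.1614*r^3 + 26.5558*r^2 + 5.406*r - 7.0756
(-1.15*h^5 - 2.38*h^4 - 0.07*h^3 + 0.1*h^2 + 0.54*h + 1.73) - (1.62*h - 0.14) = -1.15*h^5 - 2.38*h^4 - 0.07*h^3 + 0.1*h^2 - 1.08*h + 1.87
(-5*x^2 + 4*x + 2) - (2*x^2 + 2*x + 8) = -7*x^2 + 2*x - 6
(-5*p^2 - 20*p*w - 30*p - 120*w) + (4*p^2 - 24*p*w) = -p^2 - 44*p*w - 30*p - 120*w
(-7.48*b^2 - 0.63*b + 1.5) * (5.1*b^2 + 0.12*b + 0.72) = -38.148*b^4 - 4.1106*b^3 + 2.1888*b^2 - 0.2736*b + 1.08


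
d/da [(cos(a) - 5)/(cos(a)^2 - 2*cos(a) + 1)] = (cos(a) - 9)*sin(a)/(cos(a) - 1)^3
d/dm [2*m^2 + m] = 4*m + 1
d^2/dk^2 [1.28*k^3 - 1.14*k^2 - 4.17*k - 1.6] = 7.68*k - 2.28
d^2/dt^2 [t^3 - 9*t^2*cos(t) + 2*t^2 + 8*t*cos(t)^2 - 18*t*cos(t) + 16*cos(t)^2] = 9*t^2*cos(t) + 36*t*sin(t) + 18*t*cos(t) - 16*t*cos(2*t) + 6*t + 36*sin(t) - 16*sin(2*t) - 18*cos(t) - 32*cos(2*t) + 4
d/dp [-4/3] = 0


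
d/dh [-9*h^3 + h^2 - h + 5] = -27*h^2 + 2*h - 1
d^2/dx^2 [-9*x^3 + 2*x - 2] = -54*x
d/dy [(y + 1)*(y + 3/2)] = 2*y + 5/2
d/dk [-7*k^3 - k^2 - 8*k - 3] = -21*k^2 - 2*k - 8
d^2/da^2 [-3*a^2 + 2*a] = -6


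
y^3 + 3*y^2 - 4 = (y - 1)*(y + 2)^2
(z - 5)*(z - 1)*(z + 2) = z^3 - 4*z^2 - 7*z + 10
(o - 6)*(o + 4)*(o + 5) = o^3 + 3*o^2 - 34*o - 120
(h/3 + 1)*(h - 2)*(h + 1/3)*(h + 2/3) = h^4/3 + 2*h^3/3 - 43*h^2/27 - 52*h/27 - 4/9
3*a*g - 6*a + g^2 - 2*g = (3*a + g)*(g - 2)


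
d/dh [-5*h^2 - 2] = -10*h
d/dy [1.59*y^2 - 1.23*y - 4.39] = 3.18*y - 1.23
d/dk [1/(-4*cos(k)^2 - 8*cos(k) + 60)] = -(cos(k) + 1)*sin(k)/(2*(cos(k)^2 + 2*cos(k) - 15)^2)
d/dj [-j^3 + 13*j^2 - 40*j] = -3*j^2 + 26*j - 40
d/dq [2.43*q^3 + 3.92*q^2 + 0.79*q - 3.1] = 7.29*q^2 + 7.84*q + 0.79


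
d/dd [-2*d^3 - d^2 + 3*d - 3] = -6*d^2 - 2*d + 3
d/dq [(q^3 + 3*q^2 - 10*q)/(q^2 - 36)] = (q^4 - 98*q^2 - 216*q + 360)/(q^4 - 72*q^2 + 1296)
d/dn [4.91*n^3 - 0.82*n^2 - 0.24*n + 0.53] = 14.73*n^2 - 1.64*n - 0.24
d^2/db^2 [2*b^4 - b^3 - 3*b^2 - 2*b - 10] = 24*b^2 - 6*b - 6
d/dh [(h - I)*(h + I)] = 2*h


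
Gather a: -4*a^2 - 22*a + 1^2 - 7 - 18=-4*a^2 - 22*a - 24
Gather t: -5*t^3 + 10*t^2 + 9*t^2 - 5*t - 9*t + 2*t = -5*t^3 + 19*t^2 - 12*t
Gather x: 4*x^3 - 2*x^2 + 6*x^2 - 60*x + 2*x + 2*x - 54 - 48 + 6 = 4*x^3 + 4*x^2 - 56*x - 96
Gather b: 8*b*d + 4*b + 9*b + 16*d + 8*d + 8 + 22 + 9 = b*(8*d + 13) + 24*d + 39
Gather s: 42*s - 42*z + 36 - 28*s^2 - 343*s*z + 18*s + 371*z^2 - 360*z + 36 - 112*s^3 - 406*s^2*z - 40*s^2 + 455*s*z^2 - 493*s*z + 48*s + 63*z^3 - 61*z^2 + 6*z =-112*s^3 + s^2*(-406*z - 68) + s*(455*z^2 - 836*z + 108) + 63*z^3 + 310*z^2 - 396*z + 72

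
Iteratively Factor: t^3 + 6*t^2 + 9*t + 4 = (t + 1)*(t^2 + 5*t + 4) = (t + 1)*(t + 4)*(t + 1)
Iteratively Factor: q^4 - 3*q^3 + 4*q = (q)*(q^3 - 3*q^2 + 4) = q*(q + 1)*(q^2 - 4*q + 4) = q*(q - 2)*(q + 1)*(q - 2)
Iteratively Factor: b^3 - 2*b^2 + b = (b - 1)*(b^2 - b) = b*(b - 1)*(b - 1)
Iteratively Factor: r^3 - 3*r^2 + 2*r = (r - 2)*(r^2 - r) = r*(r - 2)*(r - 1)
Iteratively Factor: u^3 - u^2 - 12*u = (u + 3)*(u^2 - 4*u) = (u - 4)*(u + 3)*(u)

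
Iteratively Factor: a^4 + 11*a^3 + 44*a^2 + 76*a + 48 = (a + 2)*(a^3 + 9*a^2 + 26*a + 24) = (a + 2)*(a + 3)*(a^2 + 6*a + 8) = (a + 2)*(a + 3)*(a + 4)*(a + 2)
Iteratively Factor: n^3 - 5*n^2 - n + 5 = (n + 1)*(n^2 - 6*n + 5) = (n - 5)*(n + 1)*(n - 1)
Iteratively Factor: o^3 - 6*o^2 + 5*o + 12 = (o - 3)*(o^2 - 3*o - 4) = (o - 4)*(o - 3)*(o + 1)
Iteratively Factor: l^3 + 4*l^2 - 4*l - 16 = (l + 4)*(l^2 - 4) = (l - 2)*(l + 4)*(l + 2)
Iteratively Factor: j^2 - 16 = (j - 4)*(j + 4)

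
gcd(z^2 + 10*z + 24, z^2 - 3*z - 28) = z + 4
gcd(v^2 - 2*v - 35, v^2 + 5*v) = v + 5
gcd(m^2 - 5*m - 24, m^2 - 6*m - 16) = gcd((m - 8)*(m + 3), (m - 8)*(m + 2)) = m - 8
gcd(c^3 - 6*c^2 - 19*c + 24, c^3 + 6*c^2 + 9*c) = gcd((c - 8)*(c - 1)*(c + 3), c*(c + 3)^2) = c + 3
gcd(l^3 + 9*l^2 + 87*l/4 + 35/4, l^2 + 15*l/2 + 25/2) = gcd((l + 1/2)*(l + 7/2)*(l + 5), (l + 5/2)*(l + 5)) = l + 5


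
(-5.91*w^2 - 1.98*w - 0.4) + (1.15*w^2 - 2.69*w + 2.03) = -4.76*w^2 - 4.67*w + 1.63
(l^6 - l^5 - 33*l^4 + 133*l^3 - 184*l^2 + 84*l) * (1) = l^6 - l^5 - 33*l^4 + 133*l^3 - 184*l^2 + 84*l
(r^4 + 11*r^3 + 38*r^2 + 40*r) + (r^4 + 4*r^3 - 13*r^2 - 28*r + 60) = 2*r^4 + 15*r^3 + 25*r^2 + 12*r + 60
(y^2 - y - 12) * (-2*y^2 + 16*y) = -2*y^4 + 18*y^3 + 8*y^2 - 192*y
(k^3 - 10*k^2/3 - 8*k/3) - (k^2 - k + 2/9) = k^3 - 13*k^2/3 - 5*k/3 - 2/9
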